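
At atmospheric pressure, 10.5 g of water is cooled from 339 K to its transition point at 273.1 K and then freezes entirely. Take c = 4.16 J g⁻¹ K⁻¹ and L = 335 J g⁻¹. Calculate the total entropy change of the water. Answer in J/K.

ΔS = -22.3 J/K

Cooling step: ΔS₁ = m c ln(T_tr/T_i) = 10.5 × 4.16 × ln(273.1/339) = -9.442 J/K.
Phase change: ΔS₂ = −mL/T_tr = −10.5 × 335 / 273.1 = -12.88 J/K.
ΔS_total = (-9.442) + (-12.88) = -22.3 J/K.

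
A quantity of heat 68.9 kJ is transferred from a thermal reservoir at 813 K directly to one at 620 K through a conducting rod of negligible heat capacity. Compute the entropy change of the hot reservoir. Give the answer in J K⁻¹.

The hot reservoir loses heat Q, so ΔS_hot = −Q/T_H = −68900/813 = -84.7 J/K.

ΔS_hot = -84.7 J/K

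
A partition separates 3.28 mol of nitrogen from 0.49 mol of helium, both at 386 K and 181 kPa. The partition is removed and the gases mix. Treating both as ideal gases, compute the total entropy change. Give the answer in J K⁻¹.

Mole fractions: x_A = 3.28/3.77 = 0.87, x_B = 0.13.
ΔS_mix = −R(n_A ln x_A + n_B ln x_B) = −8.314 × (3.28 ln 0.87 + 0.49 ln 0.13) = 12.1 J/K.

ΔS_mix = 12.1 J/K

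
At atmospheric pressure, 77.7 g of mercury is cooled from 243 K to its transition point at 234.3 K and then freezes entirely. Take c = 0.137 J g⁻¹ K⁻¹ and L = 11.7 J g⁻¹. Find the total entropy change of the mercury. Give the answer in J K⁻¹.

Cooling step: ΔS₁ = m c ln(T_tr/T_i) = 77.7 × 0.137 × ln(234.3/243) = -0.3881 J/K.
Phase change: ΔS₂ = −mL/T_tr = −77.7 × 11.7 / 234.3 = -3.88 J/K.
ΔS_total = (-0.3881) + (-3.88) = -4.27 J/K.

ΔS = -4.27 J/K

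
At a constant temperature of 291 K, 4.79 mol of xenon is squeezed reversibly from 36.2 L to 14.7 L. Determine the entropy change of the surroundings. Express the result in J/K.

For an isothermal ideal gas ΔS_gas = nR ln(V₂/V₁) = 4.79 × 8.314 × ln(14.7/36.2) = -35.9 J/K.
The process is reversible, so ΔS_surr = −ΔS_gas = 35.9 J/K and ΔS_universe = 0.

ΔS_surr = 35.9 J/K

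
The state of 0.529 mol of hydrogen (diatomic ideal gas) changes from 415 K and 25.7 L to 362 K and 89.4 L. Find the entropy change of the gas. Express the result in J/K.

ΔS = 3.98 J/K

Entropy is a state function: ΔS = nC_V ln(T₂/T₁) + nR ln(V₂/V₁), with C_V = 5R/2 = 20.79 J mol⁻¹ K⁻¹ for a diatomic ideal gas.
ΔS = 0.529 × [20.79 × ln(362/415) + 8.314 × ln(89.4/25.7)] = 3.98 J/K.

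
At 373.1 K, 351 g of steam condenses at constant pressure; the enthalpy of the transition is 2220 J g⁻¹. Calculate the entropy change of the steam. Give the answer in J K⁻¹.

ΔS = -2090 J/K

Heat released by the substance: Q = −mL = −351 × 2220 = −779220 J.
At constant T, ΔS = Q_rev/T = −779220 / 373.1 = -2090 J/K.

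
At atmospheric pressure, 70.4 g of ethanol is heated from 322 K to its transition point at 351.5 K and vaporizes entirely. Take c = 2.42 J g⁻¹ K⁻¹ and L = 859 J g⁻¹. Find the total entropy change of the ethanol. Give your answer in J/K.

ΔS = 187 J/K

Warming step: ΔS₁ = m c ln(T_tr/T_i) = 70.4 × 2.42 × ln(351.5/322) = 14.93 J/K.
Phase change: ΔS₂ = +mL/T_tr = 70.4 × 859 / 351.5 = 172 J/K.
ΔS_total = (14.93) + (172) = 187 J/K.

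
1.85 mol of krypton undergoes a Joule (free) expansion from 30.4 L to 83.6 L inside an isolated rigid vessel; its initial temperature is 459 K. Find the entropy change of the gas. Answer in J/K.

For an ideal gas in free expansion Q = 0 and W = 0, so T is unchanged.
Entropy is a state function; using a reversible isothermal path, ΔS_gas = nR ln(V₂/V₁) = 1.85 × 8.314 × ln(83.6/30.4) = 15.6 J/K.

ΔS_gas = 15.6 J/K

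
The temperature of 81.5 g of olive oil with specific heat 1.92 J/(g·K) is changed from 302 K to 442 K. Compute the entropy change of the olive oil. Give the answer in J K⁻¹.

ΔS = 59.6 J/K

ΔS = ∫dQ_rev/T = m c ln(T₂/T₁) = 81.5 × 1.92 × ln(442/302) = 59.6 J/K.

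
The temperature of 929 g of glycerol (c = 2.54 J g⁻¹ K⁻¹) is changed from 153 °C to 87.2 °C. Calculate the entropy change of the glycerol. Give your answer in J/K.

In kelvin: T₁ = 426.15 K, T₂ = 360.35 K. ΔS = ∫dQ_rev/T = m c ln(T₂/T₁) = 929 × 2.54 × ln(360.35/426.15) = -396 J/K.

ΔS = -396 J/K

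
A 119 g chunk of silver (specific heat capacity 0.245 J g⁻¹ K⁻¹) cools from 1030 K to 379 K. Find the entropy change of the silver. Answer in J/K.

ΔS = ∫dQ_rev/T = m c ln(T₂/T₁) = 119 × 0.245 × ln(379/1030) = -29.1 J/K.

ΔS = -29.1 J/K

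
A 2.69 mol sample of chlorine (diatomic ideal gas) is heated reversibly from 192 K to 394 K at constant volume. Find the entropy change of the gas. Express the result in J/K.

ΔS = 40.2 J/K

At constant volume, ΔS = nC_V ln(T₂/T₁) with C_V = 5R/2 = 20.79 J mol⁻¹ K⁻¹.
ΔS = 2.69 × 20.79 × ln(394/192) = 40.2 J/K.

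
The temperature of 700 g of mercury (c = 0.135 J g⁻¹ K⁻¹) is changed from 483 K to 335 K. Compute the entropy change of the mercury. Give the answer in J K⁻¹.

ΔS = ∫dQ_rev/T = m c ln(T₂/T₁) = 700 × 0.135 × ln(335/483) = -34.6 J/K.

ΔS = -34.6 J/K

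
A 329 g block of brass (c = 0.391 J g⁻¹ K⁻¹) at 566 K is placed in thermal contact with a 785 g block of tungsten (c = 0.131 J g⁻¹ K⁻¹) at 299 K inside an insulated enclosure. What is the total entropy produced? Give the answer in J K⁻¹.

Energy balance: T_f = (m₁c₁T₁ + m₂c₂T₂)/(m₁c₁ + m₂c₂) = 447.38 K.
ΔS₁ = m₁c₁ ln(T_f/T₁) = 128.639 × ln(447.38/566) = -30.25 J/K.
ΔS₂ = m₂c₂ ln(T_f/T₂) = 102.835 × ln(447.38/299) = 41.44 J/K.
ΔS_total = -30.25 + 41.44 = 11.2 J/K.

ΔS_total = 11.2 J/K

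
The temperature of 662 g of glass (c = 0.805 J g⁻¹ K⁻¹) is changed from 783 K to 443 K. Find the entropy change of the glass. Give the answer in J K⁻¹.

ΔS = -304 J/K

ΔS = ∫dQ_rev/T = m c ln(T₂/T₁) = 662 × 0.805 × ln(443/783) = -304 J/K.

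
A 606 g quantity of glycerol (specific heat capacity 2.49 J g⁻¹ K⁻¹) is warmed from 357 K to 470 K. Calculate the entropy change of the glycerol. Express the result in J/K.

ΔS = ∫dQ_rev/T = m c ln(T₂/T₁) = 606 × 2.49 × ln(470/357) = 415 J/K.

ΔS = 415 J/K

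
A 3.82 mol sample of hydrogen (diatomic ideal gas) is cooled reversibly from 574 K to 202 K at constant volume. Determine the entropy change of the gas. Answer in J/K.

ΔS = -82.9 J/K

At constant volume, ΔS = nC_V ln(T₂/T₁) with C_V = 5R/2 = 20.79 J mol⁻¹ K⁻¹.
ΔS = 3.82 × 20.79 × ln(202/574) = -82.9 J/K.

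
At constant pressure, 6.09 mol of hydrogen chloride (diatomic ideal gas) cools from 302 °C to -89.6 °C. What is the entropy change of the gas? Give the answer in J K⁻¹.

In kelvin: T₁ = 575.15 K, T₂ = 183.55 K. At constant pressure, ΔS = nC_p ln(T₂/T₁) with C_p = 7R/2 = 29.1 J mol⁻¹ K⁻¹.
ΔS = 6.09 × 29.1 × ln(183.55/575.15) = -202 J/K.

ΔS = -202 J/K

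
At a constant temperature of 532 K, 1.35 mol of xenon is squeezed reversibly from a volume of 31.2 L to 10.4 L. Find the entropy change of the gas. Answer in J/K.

For an isothermal ideal gas ΔS_gas = nR ln(V₂/V₁) = 1.35 × 8.314 × ln(10.4/31.2) = -12.3 J/K.

ΔS_gas = -12.3 J/K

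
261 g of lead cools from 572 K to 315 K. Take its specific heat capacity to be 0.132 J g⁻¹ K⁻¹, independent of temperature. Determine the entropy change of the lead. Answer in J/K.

ΔS = -20.6 J/K

ΔS = ∫dQ_rev/T = m c ln(T₂/T₁) = 261 × 0.132 × ln(315/572) = -20.6 J/K.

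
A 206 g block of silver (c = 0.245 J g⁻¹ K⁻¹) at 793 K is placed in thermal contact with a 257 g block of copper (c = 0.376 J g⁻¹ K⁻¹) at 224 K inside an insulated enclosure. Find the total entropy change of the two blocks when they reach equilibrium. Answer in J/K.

ΔS_total = 28.4 J/K

Energy balance: T_f = (m₁c₁T₁ + m₂c₂T₂)/(m₁c₁ + m₂c₂) = 419.22 K.
ΔS₁ = m₁c₁ ln(T_f/T₁) = 50.47 × ln(419.22/793) = -32.17 J/K.
ΔS₂ = m₂c₂ ln(T_f/T₂) = 96.632 × ln(419.22/224) = 60.56 J/K.
ΔS_total = -32.17 + 60.56 = 28.4 J/K.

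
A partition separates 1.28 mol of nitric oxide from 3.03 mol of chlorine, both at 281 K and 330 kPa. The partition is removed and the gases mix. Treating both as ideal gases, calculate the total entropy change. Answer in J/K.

Mole fractions: x_A = 1.28/4.31 = 0.297, x_B = 0.703.
ΔS_mix = −R(n_A ln x_A + n_B ln x_B) = −8.314 × (1.28 ln 0.297 + 3.03 ln 0.703) = 21.8 J/K.

ΔS_mix = 21.8 J/K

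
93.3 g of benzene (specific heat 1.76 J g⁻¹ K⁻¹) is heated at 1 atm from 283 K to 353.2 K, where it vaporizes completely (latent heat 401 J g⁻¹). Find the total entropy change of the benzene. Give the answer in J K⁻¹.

ΔS = 142 J/K

Warming step: ΔS₁ = m c ln(T_tr/T_i) = 93.3 × 1.76 × ln(353.2/283) = 36.39 J/K.
Phase change: ΔS₂ = +mL/T_tr = 93.3 × 401 / 353.2 = 105.9 J/K.
ΔS_total = (36.39) + (105.9) = 142 J/K.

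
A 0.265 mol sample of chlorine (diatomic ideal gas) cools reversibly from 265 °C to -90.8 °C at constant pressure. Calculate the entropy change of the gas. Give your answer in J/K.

In kelvin: T₁ = 538.15 K, T₂ = 182.35 K. At constant pressure, ΔS = nC_p ln(T₂/T₁) with C_p = 7R/2 = 29.1 J mol⁻¹ K⁻¹.
ΔS = 0.265 × 29.1 × ln(182.35/538.15) = -8.35 J/K.

ΔS = -8.35 J/K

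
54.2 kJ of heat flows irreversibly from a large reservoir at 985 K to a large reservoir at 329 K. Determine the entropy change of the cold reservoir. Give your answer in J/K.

ΔS_cold = 165 J/K

The cold reservoir gains heat Q, so ΔS_cold = +Q/T_C = 54200/329 = 165 J/K.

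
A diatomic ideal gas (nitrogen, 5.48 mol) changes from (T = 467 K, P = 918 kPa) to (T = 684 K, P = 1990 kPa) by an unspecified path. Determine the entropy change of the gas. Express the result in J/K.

ΔS = nC_p ln(T₂/T₁) − nR ln(P₂/P₁), with C_p = 7R/2 = 29.1 J mol⁻¹ K⁻¹ for a diatomic ideal gas.
ΔS = 5.48 × [29.1 × ln(684/467) − 8.314 × ln(1990/918)] = 25.6 J/K.

ΔS = 25.6 J/K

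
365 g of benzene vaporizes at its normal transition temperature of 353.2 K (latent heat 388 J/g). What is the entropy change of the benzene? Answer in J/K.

ΔS = 401 J/K

Heat absorbed by the substance: Q = mL = 365 × 388 = 141620 J.
At constant T, ΔS = Q_rev/T = 141620 / 353.2 = 401 J/K.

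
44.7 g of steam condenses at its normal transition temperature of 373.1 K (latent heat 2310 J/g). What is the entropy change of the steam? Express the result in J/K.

ΔS = -277 J/K

Heat released by the substance: Q = −mL = −44.7 × 2310 = −103257 J.
At constant T, ΔS = Q_rev/T = −103257 / 373.1 = -277 J/K.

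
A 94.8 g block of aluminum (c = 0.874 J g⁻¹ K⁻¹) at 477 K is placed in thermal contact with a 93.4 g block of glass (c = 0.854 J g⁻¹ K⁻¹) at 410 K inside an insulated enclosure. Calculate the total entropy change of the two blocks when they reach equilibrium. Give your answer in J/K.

Energy balance: T_f = (m₁c₁T₁ + m₂c₂T₂)/(m₁c₁ + m₂c₂) = 444.14 K.
ΔS₁ = m₁c₁ ln(T_f/T₁) = 82.8552 × ln(444.14/477) = -5.9145 J/K.
ΔS₂ = m₂c₂ ln(T_f/T₂) = 79.7636 × ln(444.14/410) = 6.3791 J/K.
ΔS_total = -5.9145 + 6.3791 = 0.465 J/K.

ΔS_total = 0.465 J/K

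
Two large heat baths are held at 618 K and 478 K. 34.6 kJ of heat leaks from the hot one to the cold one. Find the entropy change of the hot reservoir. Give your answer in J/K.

The hot reservoir loses heat Q, so ΔS_hot = −Q/T_H = −34600/618 = -56 J/K.

ΔS_hot = -56 J/K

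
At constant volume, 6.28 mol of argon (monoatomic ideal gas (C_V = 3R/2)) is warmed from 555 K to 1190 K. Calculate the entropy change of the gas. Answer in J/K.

ΔS = 59.7 J/K

At constant volume, ΔS = nC_V ln(T₂/T₁) with C_V = 3R/2 = 12.47 J mol⁻¹ K⁻¹.
ΔS = 6.28 × 12.47 × ln(1190/555) = 59.7 J/K.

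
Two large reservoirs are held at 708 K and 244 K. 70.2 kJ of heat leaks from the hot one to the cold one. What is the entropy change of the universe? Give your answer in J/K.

ΔS_total = 189 J/K

ΔS_hot = −Q/T_H = −70200/708 = -99.15 J/K and ΔS_cold = +Q/T_C = 70200/244 = 287.7 J/K.
ΔS_total = -99.15 + 287.7 = 189 J/K, positive as the second law requires.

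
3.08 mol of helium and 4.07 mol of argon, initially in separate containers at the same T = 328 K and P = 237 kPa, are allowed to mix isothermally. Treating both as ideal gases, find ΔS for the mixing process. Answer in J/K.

ΔS_mix = 40.6 J/K

Mole fractions: x_A = 3.08/7.15 = 0.431, x_B = 0.569.
ΔS_mix = −R(n_A ln x_A + n_B ln x_B) = −8.314 × (3.08 ln 0.431 + 4.07 ln 0.569) = 40.6 J/K.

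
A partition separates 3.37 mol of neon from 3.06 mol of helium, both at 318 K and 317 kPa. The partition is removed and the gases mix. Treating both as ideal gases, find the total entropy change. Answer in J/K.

ΔS_mix = 37 J/K

Mole fractions: x_A = 3.37/6.43 = 0.524, x_B = 0.476.
ΔS_mix = −R(n_A ln x_A + n_B ln x_B) = −8.314 × (3.37 ln 0.524 + 3.06 ln 0.476) = 37 J/K.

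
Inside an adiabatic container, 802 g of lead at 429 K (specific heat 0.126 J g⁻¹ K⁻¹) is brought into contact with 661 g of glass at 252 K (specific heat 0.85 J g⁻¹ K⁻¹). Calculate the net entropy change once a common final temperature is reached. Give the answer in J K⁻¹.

Energy balance: T_f = (m₁c₁T₁ + m₂c₂T₂)/(m₁c₁ + m₂c₂) = 278.98 K.
ΔS₁ = m₁c₁ ln(T_f/T₁) = 101.052 × ln(278.98/429) = -43.48 J/K.
ΔS₂ = m₂c₂ ln(T_f/T₂) = 561.85 × ln(278.98/252) = 57.15 J/K.
ΔS_total = -43.48 + 57.15 = 13.7 J/K.

ΔS_total = 13.7 J/K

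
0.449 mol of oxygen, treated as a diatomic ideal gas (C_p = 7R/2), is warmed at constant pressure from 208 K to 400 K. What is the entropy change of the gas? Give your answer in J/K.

At constant pressure, ΔS = nC_p ln(T₂/T₁) with C_p = 7R/2 = 29.1 J mol⁻¹ K⁻¹.
ΔS = 0.449 × 29.1 × ln(400/208) = 8.54 J/K.

ΔS = 8.54 J/K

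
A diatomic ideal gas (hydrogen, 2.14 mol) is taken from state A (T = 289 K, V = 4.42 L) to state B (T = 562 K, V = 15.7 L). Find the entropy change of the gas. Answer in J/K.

ΔS = 52.1 J/K

Entropy is a state function: ΔS = nC_V ln(T₂/T₁) + nR ln(V₂/V₁), with C_V = 5R/2 = 20.79 J mol⁻¹ K⁻¹ for a diatomic ideal gas.
ΔS = 2.14 × [20.79 × ln(562/289) + 8.314 × ln(15.7/4.42)] = 52.1 J/K.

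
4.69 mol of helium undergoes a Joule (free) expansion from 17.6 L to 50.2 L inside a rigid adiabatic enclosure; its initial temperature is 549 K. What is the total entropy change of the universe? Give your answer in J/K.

ΔS_universe = 40.9 J/K

No heat is exchanged and no work is done, so the ideal-gas temperature stays constant.
Entropy is a state function; using a reversible isothermal path, ΔS_gas = nR ln(V₂/V₁) = 4.69 × 8.314 × ln(50.2/17.6) = 40.9 J/K.
The insulated surroundings exchange no heat, so ΔS_surr = 0 and ΔS_universe = ΔS_gas.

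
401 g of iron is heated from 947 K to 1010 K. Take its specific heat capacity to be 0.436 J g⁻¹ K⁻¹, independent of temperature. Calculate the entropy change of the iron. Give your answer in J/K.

ΔS = 11.3 J/K

ΔS = ∫dQ_rev/T = m c ln(T₂/T₁) = 401 × 0.436 × ln(1010/947) = 11.3 J/K.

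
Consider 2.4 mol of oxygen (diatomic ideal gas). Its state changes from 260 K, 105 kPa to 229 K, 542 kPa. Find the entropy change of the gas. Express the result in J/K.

ΔS = nC_p ln(T₂/T₁) − nR ln(P₂/P₁), with C_p = 7R/2 = 29.1 J mol⁻¹ K⁻¹ for a diatomic ideal gas.
ΔS = 2.4 × [29.1 × ln(229/260) − 8.314 × ln(542/105)] = -41.6 J/K.

ΔS = -41.6 J/K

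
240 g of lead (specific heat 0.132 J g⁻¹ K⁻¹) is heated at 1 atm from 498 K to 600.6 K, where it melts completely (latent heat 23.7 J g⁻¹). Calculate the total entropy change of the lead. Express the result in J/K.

Warming step: ΔS₁ = m c ln(T_tr/T_i) = 240 × 0.132 × ln(600.6/498) = 5.935 J/K.
Phase change: ΔS₂ = +mL/T_tr = 240 × 23.7 / 600.6 = 9.471 J/K.
ΔS_total = (5.935) + (9.471) = 15.4 J/K.

ΔS = 15.4 J/K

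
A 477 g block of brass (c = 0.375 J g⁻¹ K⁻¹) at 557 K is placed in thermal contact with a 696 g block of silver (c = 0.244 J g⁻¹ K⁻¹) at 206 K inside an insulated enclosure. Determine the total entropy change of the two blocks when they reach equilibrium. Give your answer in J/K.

ΔS_total = 41.1 J/K

Energy balance: T_f = (m₁c₁T₁ + m₂c₂T₂)/(m₁c₁ + m₂c₂) = 386.06 K.
ΔS₁ = m₁c₁ ln(T_f/T₁) = 178.875 × ln(386.06/557) = -65.57 J/K.
ΔS₂ = m₂c₂ ln(T_f/T₂) = 169.824 × ln(386.06/206) = 106.7 J/K.
ΔS_total = -65.57 + 106.7 = 41.1 J/K.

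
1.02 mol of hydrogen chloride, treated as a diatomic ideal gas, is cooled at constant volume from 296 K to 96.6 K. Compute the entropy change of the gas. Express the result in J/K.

ΔS = -23.7 J/K

At constant volume, ΔS = nC_V ln(T₂/T₁) with C_V = 5R/2 = 20.79 J mol⁻¹ K⁻¹.
ΔS = 1.02 × 20.79 × ln(96.6/296) = -23.7 J/K.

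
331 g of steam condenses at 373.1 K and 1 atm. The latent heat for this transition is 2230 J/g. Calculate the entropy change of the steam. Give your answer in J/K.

ΔS = -1980 J/K

Heat released by the substance: Q = −mL = −331 × 2230 = −738130 J.
At constant T, ΔS = Q_rev/T = −738130 / 373.1 = -1980 J/K.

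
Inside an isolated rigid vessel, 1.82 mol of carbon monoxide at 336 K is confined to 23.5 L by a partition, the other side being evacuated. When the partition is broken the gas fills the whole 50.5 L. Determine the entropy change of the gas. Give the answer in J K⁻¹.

ΔS_gas = 11.6 J/K

No heat is exchanged and no work is done, so the ideal-gas temperature stays constant.
Entropy is a state function; using a reversible isothermal path, ΔS_gas = nR ln(V₂/V₁) = 1.82 × 8.314 × ln(50.5/23.5) = 11.6 J/K.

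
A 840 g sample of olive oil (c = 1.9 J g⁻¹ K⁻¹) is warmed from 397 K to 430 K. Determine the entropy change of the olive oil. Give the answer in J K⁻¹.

ΔS = ∫dQ_rev/T = m c ln(T₂/T₁) = 840 × 1.9 × ln(430/397) = 127 J/K.

ΔS = 127 J/K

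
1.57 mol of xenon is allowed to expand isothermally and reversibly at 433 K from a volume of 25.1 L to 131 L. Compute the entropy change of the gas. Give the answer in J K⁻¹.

ΔS_gas = 21.6 J/K

For an isothermal ideal gas ΔS_gas = nR ln(V₂/V₁) = 1.57 × 8.314 × ln(131/25.1) = 21.6 J/K.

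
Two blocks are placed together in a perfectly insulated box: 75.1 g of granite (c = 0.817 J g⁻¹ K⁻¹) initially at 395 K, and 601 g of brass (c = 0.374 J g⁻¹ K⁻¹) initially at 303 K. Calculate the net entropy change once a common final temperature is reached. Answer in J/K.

Energy balance: T_f = (m₁c₁T₁ + m₂c₂T₂)/(m₁c₁ + m₂c₂) = 322.73 K.
ΔS₁ = m₁c₁ ln(T_f/T₁) = 61.3567 × ln(322.73/395) = -12.4 J/K.
ΔS₂ = m₂c₂ ln(T_f/T₂) = 224.774 × ln(322.73/303) = 14.18 J/K.
ΔS_total = -12.4 + 14.18 = 1.78 J/K.

ΔS_total = 1.78 J/K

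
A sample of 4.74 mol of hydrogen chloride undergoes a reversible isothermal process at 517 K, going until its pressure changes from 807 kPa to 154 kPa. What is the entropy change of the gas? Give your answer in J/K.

For an isothermal ideal gas ΔS_gas = nR ln(P₁/P₂) = 4.74 × 8.314 × ln(807/154) = 65.3 J/K.

ΔS_gas = 65.3 J/K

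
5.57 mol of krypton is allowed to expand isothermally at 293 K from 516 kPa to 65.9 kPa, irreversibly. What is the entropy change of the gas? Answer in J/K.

ΔS_gas = 95.3 J/K

Entropy is a state function, so ΔS_gas depends only on the end states.
For an isothermal ideal gas ΔS_gas = nR ln(P₁/P₂) = 5.57 × 8.314 × ln(516/65.9) = 95.3 J/K.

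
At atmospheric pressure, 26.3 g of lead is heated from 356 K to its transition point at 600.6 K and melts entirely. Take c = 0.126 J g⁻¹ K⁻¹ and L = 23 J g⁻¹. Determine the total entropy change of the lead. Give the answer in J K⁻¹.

ΔS = 2.74 J/K

Warming step: ΔS₁ = m c ln(T_tr/T_i) = 26.3 × 0.126 × ln(600.6/356) = 1.733 J/K.
Phase change: ΔS₂ = +mL/T_tr = 26.3 × 23 / 600.6 = 1.007 J/K.
ΔS_total = (1.733) + (1.007) = 2.74 J/K.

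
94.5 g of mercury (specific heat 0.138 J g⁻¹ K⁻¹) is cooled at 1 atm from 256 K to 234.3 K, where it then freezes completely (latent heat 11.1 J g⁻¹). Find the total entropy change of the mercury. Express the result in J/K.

ΔS = -5.63 J/K

Cooling step: ΔS₁ = m c ln(T_tr/T_i) = 94.5 × 0.138 × ln(234.3/256) = -1.155 J/K.
Phase change: ΔS₂ = −mL/T_tr = −94.5 × 11.1 / 234.3 = -4.477 J/K.
ΔS_total = (-1.155) + (-4.477) = -5.63 J/K.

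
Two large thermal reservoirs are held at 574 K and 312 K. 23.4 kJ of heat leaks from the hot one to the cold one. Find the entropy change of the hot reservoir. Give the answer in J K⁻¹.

ΔS_hot = -40.8 J/K

The hot reservoir loses heat Q, so ΔS_hot = −Q/T_H = −23400/574 = -40.8 J/K.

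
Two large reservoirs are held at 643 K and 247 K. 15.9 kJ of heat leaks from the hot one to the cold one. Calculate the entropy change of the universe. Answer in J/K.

ΔS_hot = −Q/T_H = −15900/643 = -24.73 J/K and ΔS_cold = +Q/T_C = 15900/247 = 64.37 J/K.
ΔS_total = -24.73 + 64.37 = 39.6 J/K, positive as the second law requires.

ΔS_total = 39.6 J/K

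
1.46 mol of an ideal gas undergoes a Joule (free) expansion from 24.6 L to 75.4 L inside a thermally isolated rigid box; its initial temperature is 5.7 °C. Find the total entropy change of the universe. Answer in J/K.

ΔS_universe = 13.6 J/K

For an ideal gas in free expansion Q = 0 and W = 0, so T is unchanged.
Entropy is a state function; using a reversible isothermal path, ΔS_gas = nR ln(V₂/V₁) = 1.46 × 8.314 × ln(75.4/24.6) = 13.6 J/K.
The insulated surroundings exchange no heat, so ΔS_surr = 0 and ΔS_universe = ΔS_gas.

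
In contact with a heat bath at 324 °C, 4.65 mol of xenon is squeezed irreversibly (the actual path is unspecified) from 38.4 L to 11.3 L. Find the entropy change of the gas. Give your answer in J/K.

Entropy is a state function, so ΔS_gas depends only on the end states.
For an isothermal ideal gas ΔS_gas = nR ln(V₂/V₁) = 4.65 × 8.314 × ln(11.3/38.4) = -47.3 J/K.

ΔS_gas = -47.3 J/K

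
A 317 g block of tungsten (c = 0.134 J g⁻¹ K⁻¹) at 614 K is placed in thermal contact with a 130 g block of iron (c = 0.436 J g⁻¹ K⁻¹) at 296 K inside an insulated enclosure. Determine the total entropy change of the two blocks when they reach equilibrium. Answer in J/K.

ΔS_total = 6.55 J/K

Energy balance: T_f = (m₁c₁T₁ + m₂c₂T₂)/(m₁c₁ + m₂c₂) = 432.23 K.
ΔS₁ = m₁c₁ ln(T_f/T₁) = 42.478 × ln(432.23/614) = -14.91 J/K.
ΔS₂ = m₂c₂ ln(T_f/T₂) = 56.68 × ln(432.23/296) = 21.46 J/K.
ΔS_total = -14.91 + 21.46 = 6.55 J/K.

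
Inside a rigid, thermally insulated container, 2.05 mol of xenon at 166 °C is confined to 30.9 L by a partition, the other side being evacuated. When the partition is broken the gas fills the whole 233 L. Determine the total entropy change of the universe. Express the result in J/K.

ΔS_universe = 34.4 J/K

No heat is exchanged and no work is done, so the ideal-gas temperature stays constant.
Entropy is a state function; using a reversible isothermal path, ΔS_gas = nR ln(V₂/V₁) = 2.05 × 8.314 × ln(233/30.9) = 34.4 J/K.
The insulated surroundings exchange no heat, so ΔS_surr = 0 and ΔS_universe = ΔS_gas.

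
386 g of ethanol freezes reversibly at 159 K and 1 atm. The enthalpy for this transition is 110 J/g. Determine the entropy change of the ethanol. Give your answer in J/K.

Heat released by the substance: Q = −mL = −386 × 110 = −42460 J.
At constant T, ΔS = Q_rev/T = −42460 / 159 = -267 J/K.

ΔS = -267 J/K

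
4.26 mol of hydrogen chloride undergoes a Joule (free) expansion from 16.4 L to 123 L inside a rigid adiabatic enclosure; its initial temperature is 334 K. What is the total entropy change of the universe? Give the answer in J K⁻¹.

ΔS_universe = 71.4 J/K

For an ideal gas in free expansion Q = 0 and W = 0, so T is unchanged.
Entropy is a state function; using a reversible isothermal path, ΔS_gas = nR ln(V₂/V₁) = 4.26 × 8.314 × ln(123/16.4) = 71.4 J/K.
The insulated surroundings exchange no heat, so ΔS_surr = 0 and ΔS_universe = ΔS_gas.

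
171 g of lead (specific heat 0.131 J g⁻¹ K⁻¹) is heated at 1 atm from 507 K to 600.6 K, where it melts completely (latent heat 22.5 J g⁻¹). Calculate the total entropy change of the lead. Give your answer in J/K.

ΔS = 10.2 J/K

Warming step: ΔS₁ = m c ln(T_tr/T_i) = 171 × 0.131 × ln(600.6/507) = 3.795 J/K.
Phase change: ΔS₂ = +mL/T_tr = 171 × 22.5 / 600.6 = 6.406 J/K.
ΔS_total = (3.795) + (6.406) = 10.2 J/K.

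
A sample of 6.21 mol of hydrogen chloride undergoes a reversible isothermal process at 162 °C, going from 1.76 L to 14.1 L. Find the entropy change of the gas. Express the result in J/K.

ΔS_gas = 107 J/K

For an isothermal ideal gas ΔS_gas = nR ln(V₂/V₁) = 6.21 × 8.314 × ln(14.1/1.76) = 107 J/K.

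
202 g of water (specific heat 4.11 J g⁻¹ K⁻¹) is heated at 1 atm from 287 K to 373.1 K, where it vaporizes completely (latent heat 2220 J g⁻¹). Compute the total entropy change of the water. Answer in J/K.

ΔS = 1420 J/K

Warming step: ΔS₁ = m c ln(T_tr/T_i) = 202 × 4.11 × ln(373.1/287) = 217.8 J/K.
Phase change: ΔS₂ = +mL/T_tr = 202 × 2220 / 373.1 = 1202 J/K.
ΔS_total = (217.8) + (1202) = 1420 J/K.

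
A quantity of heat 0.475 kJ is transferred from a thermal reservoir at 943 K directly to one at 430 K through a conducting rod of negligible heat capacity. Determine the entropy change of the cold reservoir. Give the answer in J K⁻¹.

ΔS_cold = 1.1 J/K

The cold reservoir gains heat Q, so ΔS_cold = +Q/T_C = 475/430 = 1.1 J/K.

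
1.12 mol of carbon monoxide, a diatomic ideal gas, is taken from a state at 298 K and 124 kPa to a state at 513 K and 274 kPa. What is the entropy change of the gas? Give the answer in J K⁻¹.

ΔS = nC_p ln(T₂/T₁) − nR ln(P₂/P₁), with C_p = 7R/2 = 29.1 J mol⁻¹ K⁻¹ for a diatomic ideal gas.
ΔS = 1.12 × [29.1 × ln(513/298) − 8.314 × ln(274/124)] = 10.3 J/K.

ΔS = 10.3 J/K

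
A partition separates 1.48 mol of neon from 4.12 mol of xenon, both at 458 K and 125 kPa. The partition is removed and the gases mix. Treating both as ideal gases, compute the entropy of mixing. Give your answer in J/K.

ΔS_mix = 26.9 J/K

Mole fractions: x_A = 1.48/5.6 = 0.264, x_B = 0.736.
ΔS_mix = −R(n_A ln x_A + n_B ln x_B) = −8.314 × (1.48 ln 0.264 + 4.12 ln 0.736) = 26.9 J/K.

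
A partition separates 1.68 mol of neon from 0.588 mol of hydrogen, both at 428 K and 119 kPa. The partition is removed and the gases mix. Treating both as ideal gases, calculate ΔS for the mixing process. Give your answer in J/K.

Mole fractions: x_A = 1.68/2.27 = 0.741, x_B = 0.259.
ΔS_mix = −R(n_A ln x_A + n_B ln x_B) = −8.314 × (1.68 ln 0.741 + 0.588 ln 0.259) = 10.8 J/K.

ΔS_mix = 10.8 J/K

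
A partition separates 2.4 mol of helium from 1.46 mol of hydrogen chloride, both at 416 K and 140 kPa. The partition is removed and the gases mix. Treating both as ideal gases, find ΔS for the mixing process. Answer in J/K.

ΔS_mix = 21.3 J/K

Mole fractions: x_A = 2.4/3.86 = 0.622, x_B = 0.378.
ΔS_mix = −R(n_A ln x_A + n_B ln x_B) = −8.314 × (2.4 ln 0.622 + 1.46 ln 0.378) = 21.3 J/K.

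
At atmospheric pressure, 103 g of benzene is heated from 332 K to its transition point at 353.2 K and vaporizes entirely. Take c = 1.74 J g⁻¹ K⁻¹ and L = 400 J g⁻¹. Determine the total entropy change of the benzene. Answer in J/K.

ΔS = 128 J/K

Warming step: ΔS₁ = m c ln(T_tr/T_i) = 103 × 1.74 × ln(353.2/332) = 11.09 J/K.
Phase change: ΔS₂ = +mL/T_tr = 103 × 400 / 353.2 = 116.6 J/K.
ΔS_total = (11.09) + (116.6) = 128 J/K.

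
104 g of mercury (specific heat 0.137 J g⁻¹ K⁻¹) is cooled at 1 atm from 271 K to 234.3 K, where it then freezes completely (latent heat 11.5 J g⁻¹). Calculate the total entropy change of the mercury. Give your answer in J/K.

ΔS = -7.18 J/K

Cooling step: ΔS₁ = m c ln(T_tr/T_i) = 104 × 0.137 × ln(234.3/271) = -2.073 J/K.
Phase change: ΔS₂ = −mL/T_tr = −104 × 11.5 / 234.3 = -5.105 J/K.
ΔS_total = (-2.073) + (-5.105) = -7.18 J/K.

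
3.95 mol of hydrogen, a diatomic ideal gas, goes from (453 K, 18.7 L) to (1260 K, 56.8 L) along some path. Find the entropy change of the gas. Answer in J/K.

Entropy is a state function: ΔS = nC_V ln(T₂/T₁) + nR ln(V₂/V₁), with C_V = 5R/2 = 20.79 J mol⁻¹ K⁻¹ for a diatomic ideal gas.
ΔS = 3.95 × [20.79 × ln(1260/453) + 8.314 × ln(56.8/18.7)] = 120 J/K.

ΔS = 120 J/K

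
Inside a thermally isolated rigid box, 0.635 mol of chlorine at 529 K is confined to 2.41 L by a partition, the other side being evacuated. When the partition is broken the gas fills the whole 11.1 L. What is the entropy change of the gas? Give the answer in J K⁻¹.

ΔS_gas = 8.06 J/K

For an ideal gas in free expansion Q = 0 and W = 0, so T is unchanged.
Entropy is a state function; using a reversible isothermal path, ΔS_gas = nR ln(V₂/V₁) = 0.635 × 8.314 × ln(11.1/2.41) = 8.06 J/K.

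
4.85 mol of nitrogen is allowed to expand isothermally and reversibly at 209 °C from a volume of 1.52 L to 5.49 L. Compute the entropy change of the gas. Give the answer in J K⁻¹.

For an isothermal ideal gas ΔS_gas = nR ln(V₂/V₁) = 4.85 × 8.314 × ln(5.49/1.52) = 51.8 J/K.

ΔS_gas = 51.8 J/K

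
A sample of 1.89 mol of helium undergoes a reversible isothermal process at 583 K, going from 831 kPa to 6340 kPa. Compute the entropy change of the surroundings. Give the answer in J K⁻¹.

For an isothermal ideal gas ΔS_gas = nR ln(P₁/P₂) = 1.89 × 8.314 × ln(831/6340) = -31.9 J/K.
The process is reversible, so ΔS_surr = −ΔS_gas = 31.9 J/K and ΔS_universe = 0.

ΔS_surr = 31.9 J/K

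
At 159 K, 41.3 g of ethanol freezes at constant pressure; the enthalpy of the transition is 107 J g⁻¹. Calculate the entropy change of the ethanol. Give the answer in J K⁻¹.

ΔS = -27.8 J/K

Heat released by the substance: Q = −mL = −41.3 × 107 = −4419.1 J.
At constant T, ΔS = Q_rev/T = −4419.1 / 159 = -27.8 J/K.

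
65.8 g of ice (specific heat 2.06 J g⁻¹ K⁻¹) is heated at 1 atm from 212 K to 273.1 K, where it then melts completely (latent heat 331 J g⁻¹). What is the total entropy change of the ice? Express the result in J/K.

Warming step: ΔS₁ = m c ln(T_tr/T_i) = 65.8 × 2.06 × ln(273.1/212) = 34.33 J/K.
Phase change: ΔS₂ = +mL/T_tr = 65.8 × 331 / 273.1 = 79.75 J/K.
ΔS_total = (34.33) + (79.75) = 114 J/K.

ΔS = 114 J/K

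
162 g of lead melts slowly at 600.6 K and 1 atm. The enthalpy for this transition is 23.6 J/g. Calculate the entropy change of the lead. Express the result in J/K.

Heat absorbed by the substance: Q = mL = 162 × 23.6 = 3823.2 J.
At constant T, ΔS = Q_rev/T = 3823.2 / 600.6 = 6.37 J/K.

ΔS = 6.37 J/K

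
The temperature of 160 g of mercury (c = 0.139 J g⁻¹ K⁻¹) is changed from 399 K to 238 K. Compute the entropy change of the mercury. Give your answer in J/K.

ΔS = -11.5 J/K

ΔS = ∫dQ_rev/T = m c ln(T₂/T₁) = 160 × 0.139 × ln(238/399) = -11.5 J/K.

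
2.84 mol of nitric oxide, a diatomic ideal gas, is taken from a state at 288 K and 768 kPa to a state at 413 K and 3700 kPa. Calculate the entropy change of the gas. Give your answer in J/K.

ΔS = nC_p ln(T₂/T₁) − nR ln(P₂/P₁), with C_p = 7R/2 = 29.1 J mol⁻¹ K⁻¹ for a diatomic ideal gas.
ΔS = 2.84 × [29.1 × ln(413/288) − 8.314 × ln(3700/768)] = -7.33 J/K.

ΔS = -7.33 J/K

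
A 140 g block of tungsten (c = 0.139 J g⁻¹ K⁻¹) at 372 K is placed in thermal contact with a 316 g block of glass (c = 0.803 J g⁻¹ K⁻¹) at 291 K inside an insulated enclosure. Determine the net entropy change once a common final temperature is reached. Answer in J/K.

ΔS_total = 0.585 J/K

Energy balance: T_f = (m₁c₁T₁ + m₂c₂T₂)/(m₁c₁ + m₂c₂) = 296.77 K.
ΔS₁ = m₁c₁ ln(T_f/T₁) = 19.46 × ln(296.77/372) = -4.397 J/K.
ΔS₂ = m₂c₂ ln(T_f/T₂) = 253.748 × ln(296.77/291) = 4.982 J/K.
ΔS_total = -4.397 + 4.982 = 0.585 J/K.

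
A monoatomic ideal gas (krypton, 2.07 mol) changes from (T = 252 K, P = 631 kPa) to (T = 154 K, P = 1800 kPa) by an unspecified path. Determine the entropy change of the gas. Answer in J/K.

ΔS = nC_p ln(T₂/T₁) − nR ln(P₂/P₁), with C_p = 5R/2 = 20.79 J mol⁻¹ K⁻¹ for a monoatomic ideal gas.
ΔS = 2.07 × [20.79 × ln(154/252) − 8.314 × ln(1800/631)] = -39.2 J/K.

ΔS = -39.2 J/K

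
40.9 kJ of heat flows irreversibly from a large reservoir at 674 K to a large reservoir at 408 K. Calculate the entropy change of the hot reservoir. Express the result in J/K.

The hot reservoir loses heat Q, so ΔS_hot = −Q/T_H = −40900/674 = -60.7 J/K.

ΔS_hot = -60.7 J/K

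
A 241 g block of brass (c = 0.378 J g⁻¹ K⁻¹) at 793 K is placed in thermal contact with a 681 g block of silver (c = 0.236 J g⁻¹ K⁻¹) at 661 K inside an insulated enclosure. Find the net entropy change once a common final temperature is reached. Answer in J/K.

ΔS_total = 0.979 J/K

Energy balance: T_f = (m₁c₁T₁ + m₂c₂T₂)/(m₁c₁ + m₂c₂) = 708.75 K.
ΔS₁ = m₁c₁ ln(T_f/T₁) = 91.098 × ln(708.75/793) = -10.232 J/K.
ΔS₂ = m₂c₂ ln(T_f/T₂) = 160.716 × ln(708.75/661) = 11.211 J/K.
ΔS_total = -10.232 + 11.211 = 0.979 J/K.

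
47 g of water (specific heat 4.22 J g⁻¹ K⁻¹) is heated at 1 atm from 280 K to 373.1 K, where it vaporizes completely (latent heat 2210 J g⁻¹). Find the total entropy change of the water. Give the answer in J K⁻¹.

ΔS = 335 J/K

Warming step: ΔS₁ = m c ln(T_tr/T_i) = 47 × 4.22 × ln(373.1/280) = 56.93 J/K.
Phase change: ΔS₂ = +mL/T_tr = 47 × 2210 / 373.1 = 278.4 J/K.
ΔS_total = (56.93) + (278.4) = 335 J/K.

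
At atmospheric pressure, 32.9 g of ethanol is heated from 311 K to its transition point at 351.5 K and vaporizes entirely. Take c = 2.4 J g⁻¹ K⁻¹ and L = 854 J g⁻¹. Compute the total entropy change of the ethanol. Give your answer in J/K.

Warming step: ΔS₁ = m c ln(T_tr/T_i) = 32.9 × 2.4 × ln(351.5/311) = 9.666 J/K.
Phase change: ΔS₂ = +mL/T_tr = 32.9 × 854 / 351.5 = 79.93 J/K.
ΔS_total = (9.666) + (79.93) = 89.6 J/K.

ΔS = 89.6 J/K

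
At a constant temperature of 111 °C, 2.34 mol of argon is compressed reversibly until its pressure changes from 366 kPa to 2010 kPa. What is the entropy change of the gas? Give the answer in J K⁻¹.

For an isothermal ideal gas ΔS_gas = nR ln(P₁/P₂) = 2.34 × 8.314 × ln(366/2010) = -33.1 J/K.

ΔS_gas = -33.1 J/K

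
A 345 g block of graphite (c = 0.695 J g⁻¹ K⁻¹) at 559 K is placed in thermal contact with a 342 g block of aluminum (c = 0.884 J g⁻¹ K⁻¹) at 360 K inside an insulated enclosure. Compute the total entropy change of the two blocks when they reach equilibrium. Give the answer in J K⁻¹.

ΔS_total = 13.1 J/K

Energy balance: T_f = (m₁c₁T₁ + m₂c₂T₂)/(m₁c₁ + m₂c₂) = 448.02 K.
ΔS₁ = m₁c₁ ln(T_f/T₁) = 239.775 × ln(448.02/559) = -53.07 J/K.
ΔS₂ = m₂c₂ ln(T_f/T₂) = 302.328 × ln(448.02/360) = 66.13 J/K.
ΔS_total = -53.07 + 66.13 = 13.1 J/K.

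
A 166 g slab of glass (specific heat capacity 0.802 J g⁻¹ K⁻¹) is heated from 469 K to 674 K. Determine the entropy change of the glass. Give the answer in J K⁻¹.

ΔS = ∫dQ_rev/T = m c ln(T₂/T₁) = 166 × 0.802 × ln(674/469) = 48.3 J/K.

ΔS = 48.3 J/K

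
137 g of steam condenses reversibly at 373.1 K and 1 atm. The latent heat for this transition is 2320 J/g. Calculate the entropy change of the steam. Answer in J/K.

ΔS = -852 J/K

Heat released by the substance: Q = −mL = −137 × 2320 = −317840 J.
At constant T, ΔS = Q_rev/T = −317840 / 373.1 = -852 J/K.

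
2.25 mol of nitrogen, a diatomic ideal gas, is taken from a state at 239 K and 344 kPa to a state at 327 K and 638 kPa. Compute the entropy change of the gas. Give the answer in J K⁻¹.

ΔS = 8.97 J/K

ΔS = nC_p ln(T₂/T₁) − nR ln(P₂/P₁), with C_p = 7R/2 = 29.1 J mol⁻¹ K⁻¹ for a diatomic ideal gas.
ΔS = 2.25 × [29.1 × ln(327/239) − 8.314 × ln(638/344)] = 8.97 J/K.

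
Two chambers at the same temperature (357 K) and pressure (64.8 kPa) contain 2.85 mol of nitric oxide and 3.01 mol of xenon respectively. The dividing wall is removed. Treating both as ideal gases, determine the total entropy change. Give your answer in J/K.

ΔS_mix = 33.8 J/K

Mole fractions: x_A = 2.85/5.86 = 0.486, x_B = 0.514.
ΔS_mix = −R(n_A ln x_A + n_B ln x_B) = −8.314 × (2.85 ln 0.486 + 3.01 ln 0.514) = 33.8 J/K.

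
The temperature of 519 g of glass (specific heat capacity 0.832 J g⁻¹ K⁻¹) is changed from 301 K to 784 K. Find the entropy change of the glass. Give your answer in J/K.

ΔS = 413 J/K

ΔS = ∫dQ_rev/T = m c ln(T₂/T₁) = 519 × 0.832 × ln(784/301) = 413 J/K.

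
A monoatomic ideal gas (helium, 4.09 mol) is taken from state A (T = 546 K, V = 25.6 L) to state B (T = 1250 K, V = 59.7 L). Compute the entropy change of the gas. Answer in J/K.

ΔS = 71 J/K

Entropy is a state function: ΔS = nC_V ln(T₂/T₁) + nR ln(V₂/V₁), with C_V = 3R/2 = 12.47 J mol⁻¹ K⁻¹ for a monoatomic ideal gas.
ΔS = 4.09 × [12.47 × ln(1250/546) + 8.314 × ln(59.7/25.6)] = 71 J/K.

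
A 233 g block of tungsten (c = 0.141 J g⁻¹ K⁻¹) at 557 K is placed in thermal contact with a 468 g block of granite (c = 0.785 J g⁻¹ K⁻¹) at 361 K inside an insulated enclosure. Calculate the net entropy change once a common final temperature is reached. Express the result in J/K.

Energy balance: T_f = (m₁c₁T₁ + m₂c₂T₂)/(m₁c₁ + m₂c₂) = 377.09 K.
ΔS₁ = m₁c₁ ln(T_f/T₁) = 32.853 × ln(377.09/557) = -12.82 J/K.
ΔS₂ = m₂c₂ ln(T_f/T₂) = 367.38 × ln(377.09/361) = 16.02 J/K.
ΔS_total = -12.82 + 16.02 = 3.2 J/K.

ΔS_total = 3.2 J/K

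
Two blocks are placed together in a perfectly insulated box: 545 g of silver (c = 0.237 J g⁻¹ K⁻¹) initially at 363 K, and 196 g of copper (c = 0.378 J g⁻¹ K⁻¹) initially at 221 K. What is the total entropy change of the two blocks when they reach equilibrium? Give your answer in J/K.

ΔS_total = 5.5 J/K

Energy balance: T_f = (m₁c₁T₁ + m₂c₂T₂)/(m₁c₁ + m₂c₂) = 311.24 K.
ΔS₁ = m₁c₁ ln(T_f/T₁) = 129.165 × ln(311.24/363) = -19.87 J/K.
ΔS₂ = m₂c₂ ln(T_f/T₂) = 74.088 × ln(311.24/221) = 25.37 J/K.
ΔS_total = -19.87 + 25.37 = 5.5 J/K.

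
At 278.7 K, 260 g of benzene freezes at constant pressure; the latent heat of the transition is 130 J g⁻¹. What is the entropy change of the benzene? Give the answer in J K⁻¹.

ΔS = -121 J/K

Heat released by the substance: Q = −mL = −260 × 130 = −33800 J.
At constant T, ΔS = Q_rev/T = −33800 / 278.7 = -121 J/K.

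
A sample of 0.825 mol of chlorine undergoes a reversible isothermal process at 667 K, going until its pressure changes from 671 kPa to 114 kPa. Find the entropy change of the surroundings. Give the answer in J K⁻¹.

For an isothermal ideal gas ΔS_gas = nR ln(P₁/P₂) = 0.825 × 8.314 × ln(671/114) = 12.2 J/K.
The process is reversible, so ΔS_surr = −ΔS_gas = -12.2 J/K and ΔS_universe = 0.

ΔS_surr = -12.2 J/K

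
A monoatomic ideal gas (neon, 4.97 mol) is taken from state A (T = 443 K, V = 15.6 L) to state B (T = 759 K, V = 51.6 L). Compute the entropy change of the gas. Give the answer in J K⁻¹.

Entropy is a state function: ΔS = nC_V ln(T₂/T₁) + nR ln(V₂/V₁), with C_V = 3R/2 = 12.47 J mol⁻¹ K⁻¹ for a monoatomic ideal gas.
ΔS = 4.97 × [12.47 × ln(759/443) + 8.314 × ln(51.6/15.6)] = 82.8 J/K.

ΔS = 82.8 J/K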